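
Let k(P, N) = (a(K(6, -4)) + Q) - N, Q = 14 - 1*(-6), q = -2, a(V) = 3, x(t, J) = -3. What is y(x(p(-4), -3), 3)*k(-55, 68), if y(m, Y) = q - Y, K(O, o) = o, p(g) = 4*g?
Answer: 225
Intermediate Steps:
Q = 20 (Q = 14 + 6 = 20)
k(P, N) = 23 - N (k(P, N) = (3 + 20) - N = 23 - N)
y(m, Y) = -2 - Y
y(x(p(-4), -3), 3)*k(-55, 68) = (-2 - 1*3)*(23 - 1*68) = (-2 - 3)*(23 - 68) = -5*(-45) = 225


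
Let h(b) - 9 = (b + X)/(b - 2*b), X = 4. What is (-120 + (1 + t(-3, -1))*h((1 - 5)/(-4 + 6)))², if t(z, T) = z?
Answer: 19600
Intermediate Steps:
h(b) = 9 - (4 + b)/b (h(b) = 9 + (b + 4)/(b - 2*b) = 9 + (4 + b)/((-b)) = 9 + (4 + b)*(-1/b) = 9 - (4 + b)/b)
(-120 + (1 + t(-3, -1))*h((1 - 5)/(-4 + 6)))² = (-120 + (1 - 3)*(8 - 4*(-4 + 6)/(1 - 5)))² = (-120 - 2*(8 - 4/((-4/2))))² = (-120 - 2*(8 - 4/((-4*½))))² = (-120 - 2*(8 - 4/(-2)))² = (-120 - 2*(8 - 4*(-½)))² = (-120 - 2*(8 + 2))² = (-120 - 2*10)² = (-120 - 20)² = (-140)² = 19600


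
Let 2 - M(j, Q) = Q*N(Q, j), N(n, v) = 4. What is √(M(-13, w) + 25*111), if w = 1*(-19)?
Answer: 3*√317 ≈ 53.413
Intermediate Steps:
w = -19
M(j, Q) = 2 - 4*Q (M(j, Q) = 2 - Q*4 = 2 - 4*Q)
√(M(-13, w) + 25*111) = √((2 - 4*(-19)) + 25*111) = √((2 + 76) + 2775) = √(78 + 2775) = √2853 = 3*√317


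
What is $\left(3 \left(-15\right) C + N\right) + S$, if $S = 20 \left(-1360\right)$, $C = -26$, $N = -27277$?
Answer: $-53307$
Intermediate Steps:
$S = -27200$
$\left(3 \left(-15\right) C + N\right) + S = \left(3 \left(-15\right) \left(-26\right) - 27277\right) - 27200 = \left(\left(-45\right) \left(-26\right) - 27277\right) - 27200 = \left(1170 - 27277\right) - 27200 = -26107 - 27200 = -53307$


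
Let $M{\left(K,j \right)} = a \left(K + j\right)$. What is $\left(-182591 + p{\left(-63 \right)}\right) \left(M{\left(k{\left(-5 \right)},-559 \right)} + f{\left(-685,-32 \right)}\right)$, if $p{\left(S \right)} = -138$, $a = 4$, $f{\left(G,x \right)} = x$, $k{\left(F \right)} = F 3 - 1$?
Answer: $426124028$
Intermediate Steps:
$k{\left(F \right)} = -1 + 3 F$ ($k{\left(F \right)} = 3 F - 1 = -1 + 3 F$)
$M{\left(K,j \right)} = 4 K + 4 j$ ($M{\left(K,j \right)} = 4 \left(K + j\right) = 4 K + 4 j$)
$\left(-182591 + p{\left(-63 \right)}\right) \left(M{\left(k{\left(-5 \right)},-559 \right)} + f{\left(-685,-32 \right)}\right) = \left(-182591 - 138\right) \left(\left(4 \left(-1 + 3 \left(-5\right)\right) + 4 \left(-559\right)\right) - 32\right) = - 182729 \left(\left(4 \left(-1 - 15\right) - 2236\right) - 32\right) = - 182729 \left(\left(4 \left(-16\right) - 2236\right) - 32\right) = - 182729 \left(\left(-64 - 2236\right) - 32\right) = - 182729 \left(-2300 - 32\right) = \left(-182729\right) \left(-2332\right) = 426124028$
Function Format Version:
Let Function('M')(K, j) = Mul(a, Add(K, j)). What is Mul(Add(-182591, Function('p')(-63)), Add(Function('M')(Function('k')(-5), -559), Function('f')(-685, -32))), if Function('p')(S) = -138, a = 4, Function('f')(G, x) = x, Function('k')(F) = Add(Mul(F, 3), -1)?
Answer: 426124028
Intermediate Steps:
Function('k')(F) = Add(-1, Mul(3, F)) (Function('k')(F) = Add(Mul(3, F), -1) = Add(-1, Mul(3, F)))
Function('M')(K, j) = Add(Mul(4, K), Mul(4, j)) (Function('M')(K, j) = Mul(4, Add(K, j)) = Add(Mul(4, K), Mul(4, j)))
Mul(Add(-182591, Function('p')(-63)), Add(Function('M')(Function('k')(-5), -559), Function('f')(-685, -32))) = Mul(Add(-182591, -138), Add(Add(Mul(4, Add(-1, Mul(3, -5))), Mul(4, -559)), -32)) = Mul(-182729, Add(Add(Mul(4, Add(-1, -15)), -2236), -32)) = Mul(-182729, Add(Add(Mul(4, -16), -2236), -32)) = Mul(-182729, Add(Add(-64, -2236), -32)) = Mul(-182729, Add(-2300, -32)) = Mul(-182729, -2332) = 426124028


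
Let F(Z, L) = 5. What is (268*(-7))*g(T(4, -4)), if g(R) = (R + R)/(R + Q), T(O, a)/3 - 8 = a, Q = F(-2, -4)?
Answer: -45024/17 ≈ -2648.5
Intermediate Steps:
Q = 5
T(O, a) = 24 + 3*a
g(R) = 2*R/(5 + R) (g(R) = (R + R)/(R + 5) = (2*R)/(5 + R) = 2*R/(5 + R))
(268*(-7))*g(T(4, -4)) = (268*(-7))*(2*(24 + 3*(-4))/(5 + (24 + 3*(-4)))) = -3752*(24 - 12)/(5 + (24 - 12)) = -3752*12/(5 + 12) = -3752*12/17 = -1876*24/17 = -45024/17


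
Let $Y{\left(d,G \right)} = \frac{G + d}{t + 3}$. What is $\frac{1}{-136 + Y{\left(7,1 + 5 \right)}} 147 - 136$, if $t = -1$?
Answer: $- \frac{5074}{37} \approx -137.14$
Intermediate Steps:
$Y{\left(d,G \right)} = \frac{G}{2} + \frac{d}{2}$ ($Y{\left(d,G \right)} = \frac{G + d}{-1 + 3} = \frac{G + d}{2} = \left(G + d\right) \frac{1}{2} = \frac{G}{2} + \frac{d}{2}$)
$\frac{1}{-136 + Y{\left(7,1 + 5 \right)}} 147 - 136 = \frac{1}{-136 + \left(\frac{1 + 5}{2} + \frac{1}{2} \cdot 7\right)} 147 - 136 = \frac{1}{-136 + \left(\frac{1}{2} \cdot 6 + \frac{7}{2}\right)} 147 - 136 = \frac{1}{-136 + \left(3 + \frac{7}{2}\right)} 147 - 136 = \frac{1}{-136 + \frac{13}{2}} \cdot 147 - 136 = \frac{1}{- \frac{259}{2}} \cdot 147 - 136 = \left(- \frac{2}{259}\right) 147 - 136 = - \frac{42}{37} - 136 = - \frac{5074}{37}$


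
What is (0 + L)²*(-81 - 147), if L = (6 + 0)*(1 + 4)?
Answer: -205200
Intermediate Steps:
L = 30 (L = 6*5 = 30)
(0 + L)²*(-81 - 147) = (0 + 30)²*(-81 - 147) = 30²*(-228) = 900*(-228) = -205200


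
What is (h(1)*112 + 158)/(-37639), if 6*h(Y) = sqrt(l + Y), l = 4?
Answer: -158/37639 - 8*sqrt(5)/16131 ≈ -0.0053067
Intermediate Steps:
h(Y) = sqrt(4 + Y)/6
(h(1)*112 + 158)/(-37639) = ((sqrt(4 + 1)/6)*112 + 158)/(-37639) = ((sqrt(5)/6)*112 + 158)*(-1/37639) = (56*sqrt(5)/3 + 158)*(-1/37639) = (158 + 56*sqrt(5)/3)*(-1/37639) = -158/37639 - 8*sqrt(5)/16131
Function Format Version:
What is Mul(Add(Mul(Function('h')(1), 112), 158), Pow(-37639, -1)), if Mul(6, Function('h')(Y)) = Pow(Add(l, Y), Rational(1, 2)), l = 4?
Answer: Add(Rational(-158, 37639), Mul(Rational(-8, 16131), Pow(5, Rational(1, 2)))) ≈ -0.0053067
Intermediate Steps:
Function('h')(Y) = Mul(Rational(1, 6), Pow(Add(4, Y), Rational(1, 2)))
Mul(Add(Mul(Function('h')(1), 112), 158), Pow(-37639, -1)) = Mul(Add(Mul(Mul(Rational(1, 6), Pow(Add(4, 1), Rational(1, 2))), 112), 158), Pow(-37639, -1)) = Mul(Add(Mul(Mul(Rational(1, 6), Pow(5, Rational(1, 2))), 112), 158), Rational(-1, 37639)) = Mul(Add(Mul(Rational(56, 3), Pow(5, Rational(1, 2))), 158), Rational(-1, 37639)) = Mul(Add(158, Mul(Rational(56, 3), Pow(5, Rational(1, 2)))), Rational(-1, 37639)) = Add(Rational(-158, 37639), Mul(Rational(-8, 16131), Pow(5, Rational(1, 2))))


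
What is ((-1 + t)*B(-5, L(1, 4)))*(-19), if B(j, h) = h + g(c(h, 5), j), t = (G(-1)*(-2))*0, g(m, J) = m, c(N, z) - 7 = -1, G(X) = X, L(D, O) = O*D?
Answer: 190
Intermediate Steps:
L(D, O) = D*O
c(N, z) = 6 (c(N, z) = 7 - 1 = 6)
t = 0 (t = -1*(-2)*0 = 2*0 = 0)
B(j, h) = 6 + h (B(j, h) = h + 6 = 6 + h)
((-1 + t)*B(-5, L(1, 4)))*(-19) = ((-1 + 0)*(6 + 1*4))*(-19) = -(6 + 4)*(-19) = -1*10*(-19) = -10*(-19) = 190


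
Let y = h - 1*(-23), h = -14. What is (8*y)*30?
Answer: 2160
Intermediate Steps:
y = 9 (y = -14 - 1*(-23) = -14 + 23 = 9)
(8*y)*30 = (8*9)*30 = 72*30 = 2160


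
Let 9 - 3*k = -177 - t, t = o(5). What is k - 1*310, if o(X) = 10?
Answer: -734/3 ≈ -244.67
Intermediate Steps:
t = 10
k = 196/3 (k = 3 - (-177 - 1*10)/3 = 3 - (-177 - 10)/3 = 3 - 1/3*(-187) = 3 + 187/3 = 196/3 ≈ 65.333)
k - 1*310 = 196/3 - 1*310 = 196/3 - 310 = -734/3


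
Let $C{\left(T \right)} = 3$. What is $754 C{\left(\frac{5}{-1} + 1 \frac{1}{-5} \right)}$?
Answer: $2262$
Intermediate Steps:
$754 C{\left(\frac{5}{-1} + 1 \frac{1}{-5} \right)} = 754 \cdot 3 = 2262$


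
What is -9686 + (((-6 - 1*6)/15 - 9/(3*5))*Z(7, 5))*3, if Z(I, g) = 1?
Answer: -48451/5 ≈ -9690.2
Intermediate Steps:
-9686 + (((-6 - 1*6)/15 - 9/(3*5))*Z(7, 5))*3 = -9686 + (((-6 - 1*6)/15 - 9/(3*5))*1)*3 = -9686 + (((-6 - 6)*(1/15) - 9/15)*1)*3 = -9686 + ((-12*1/15 - 9*1/15)*1)*3 = -9686 + ((-4/5 - 3/5)*1)*3 = -9686 - 7/5*1*3 = -9686 - 7/5*3 = -9686 - 21/5 = -48451/5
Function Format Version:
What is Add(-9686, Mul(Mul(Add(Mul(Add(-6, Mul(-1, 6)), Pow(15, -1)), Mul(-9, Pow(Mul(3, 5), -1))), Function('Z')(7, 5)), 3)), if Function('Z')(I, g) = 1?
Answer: Rational(-48451, 5) ≈ -9690.2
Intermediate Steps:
Add(-9686, Mul(Mul(Add(Mul(Add(-6, Mul(-1, 6)), Pow(15, -1)), Mul(-9, Pow(Mul(3, 5), -1))), Function('Z')(7, 5)), 3)) = Add(-9686, Mul(Mul(Add(Mul(Add(-6, Mul(-1, 6)), Pow(15, -1)), Mul(-9, Pow(Mul(3, 5), -1))), 1), 3)) = Add(-9686, Mul(Mul(Add(Mul(Add(-6, -6), Rational(1, 15)), Mul(-9, Pow(15, -1))), 1), 3)) = Add(-9686, Mul(Mul(Add(Mul(-12, Rational(1, 15)), Mul(-9, Rational(1, 15))), 1), 3)) = Add(-9686, Mul(Mul(Add(Rational(-4, 5), Rational(-3, 5)), 1), 3)) = Add(-9686, Mul(Mul(Rational(-7, 5), 1), 3)) = Add(-9686, Mul(Rational(-7, 5), 3)) = Add(-9686, Rational(-21, 5)) = Rational(-48451, 5)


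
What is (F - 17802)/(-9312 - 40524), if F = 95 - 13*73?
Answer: 4664/12459 ≈ 0.37435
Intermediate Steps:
F = -854 (F = 95 - 949 = -854)
(F - 17802)/(-9312 - 40524) = (-854 - 17802)/(-9312 - 40524) = -18656/(-49836) = -18656*(-1/49836) = 4664/12459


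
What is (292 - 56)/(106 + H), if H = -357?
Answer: -236/251 ≈ -0.94024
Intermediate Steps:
(292 - 56)/(106 + H) = (292 - 56)/(106 - 357) = 236/(-251) = 236*(-1/251) = -236/251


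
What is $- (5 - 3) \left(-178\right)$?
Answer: $356$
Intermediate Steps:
$- (5 - 3) \left(-178\right) = \left(-1\right) 2 \left(-178\right) = \left(-2\right) \left(-178\right) = 356$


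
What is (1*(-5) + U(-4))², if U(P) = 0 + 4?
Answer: 1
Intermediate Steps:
U(P) = 4
(1*(-5) + U(-4))² = (1*(-5) + 4)² = (-5 + 4)² = (-1)² = 1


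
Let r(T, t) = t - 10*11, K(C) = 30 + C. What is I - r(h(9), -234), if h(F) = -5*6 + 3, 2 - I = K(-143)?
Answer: 459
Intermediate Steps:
I = 115 (I = 2 - (30 - 143) = 2 - 1*(-113) = 2 + 113 = 115)
h(F) = -27 (h(F) = -30 + 3 = -27)
r(T, t) = -110 + t (r(T, t) = t - 110 = -110 + t)
I - r(h(9), -234) = 115 - (-110 - 234) = 115 - 1*(-344) = 115 + 344 = 459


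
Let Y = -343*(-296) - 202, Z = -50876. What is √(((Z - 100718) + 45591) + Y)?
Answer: I*√4677 ≈ 68.389*I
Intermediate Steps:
Y = 101326 (Y = 101528 - 202 = 101326)
√(((Z - 100718) + 45591) + Y) = √(((-50876 - 100718) + 45591) + 101326) = √((-151594 + 45591) + 101326) = √(-106003 + 101326) = √(-4677) = I*√4677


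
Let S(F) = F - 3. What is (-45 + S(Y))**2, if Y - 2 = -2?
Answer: 2304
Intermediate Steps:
Y = 0 (Y = 2 - 2 = 0)
S(F) = -3 + F
(-45 + S(Y))**2 = (-45 + (-3 + 0))**2 = (-45 - 3)**2 = (-48)**2 = 2304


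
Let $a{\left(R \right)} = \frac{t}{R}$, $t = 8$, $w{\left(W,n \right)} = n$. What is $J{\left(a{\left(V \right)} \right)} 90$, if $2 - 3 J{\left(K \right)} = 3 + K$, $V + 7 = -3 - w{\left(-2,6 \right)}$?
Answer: $-15$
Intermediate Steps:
$V = -16$ ($V = -7 - 9 = -16$)
$a{\left(R \right)} = \frac{8}{R}$
$J{\left(K \right)} = - \frac{1}{3} - \frac{K}{3}$ ($J{\left(K \right)} = \frac{2}{3} - \frac{3 + K}{3} = \frac{2}{3} - \left(1 + \frac{K}{3}\right) = - \frac{1}{3} - \frac{K}{3}$)
$J{\left(a{\left(V \right)} \right)} 90 = \left(- \frac{1}{3} - \frac{8 \frac{1}{-16}}{3}\right) 90 = \left(- \frac{1}{3} - \frac{8 \left(- \frac{1}{16}\right)}{3}\right) 90 = \left(- \frac{1}{3} - - \frac{1}{6}\right) 90 = \left(- \frac{1}{3} + \frac{1}{6}\right) 90 = \left(- \frac{1}{6}\right) 90 = -15$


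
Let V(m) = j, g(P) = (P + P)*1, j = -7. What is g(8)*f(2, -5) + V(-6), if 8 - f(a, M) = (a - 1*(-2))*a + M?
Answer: 73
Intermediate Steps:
g(P) = 2*P (g(P) = (2*P)*1 = 2*P)
V(m) = -7
f(a, M) = 8 - M - a*(2 + a) (f(a, M) = 8 - ((a - 1*(-2))*a + M) = 8 - ((a + 2)*a + M) = 8 - ((2 + a)*a + M) = 8 - (a*(2 + a) + M) = 8 - (M + a*(2 + a)) = 8 + (-M - a*(2 + a)) = 8 - M - a*(2 + a))
g(8)*f(2, -5) + V(-6) = (2*8)*(8 - 1*(-5) - 1*2² - 2*2) - 7 = 16*(8 + 5 - 1*4 - 4) - 7 = 16*(8 + 5 - 4 - 4) - 7 = 16*5 - 7 = 80 - 7 = 73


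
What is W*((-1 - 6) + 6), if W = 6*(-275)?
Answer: 1650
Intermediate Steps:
W = -1650
W*((-1 - 6) + 6) = -1650*((-1 - 6) + 6) = -1650*(-7 + 6) = -1650*(-1) = 1650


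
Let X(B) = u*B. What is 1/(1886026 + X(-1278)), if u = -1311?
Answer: 1/3561484 ≈ 2.8078e-7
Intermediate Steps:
X(B) = -1311*B
1/(1886026 + X(-1278)) = 1/(1886026 - 1311*(-1278)) = 1/(1886026 + 1675458) = 1/3561484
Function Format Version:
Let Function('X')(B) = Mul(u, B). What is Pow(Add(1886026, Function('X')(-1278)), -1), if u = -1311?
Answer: Rational(1, 3561484) ≈ 2.8078e-7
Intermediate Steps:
Function('X')(B) = Mul(-1311, B)
Pow(Add(1886026, Function('X')(-1278)), -1) = Pow(Add(1886026, Mul(-1311, -1278)), -1) = Pow(Add(1886026, 1675458), -1) = Pow(3561484, -1) = Rational(1, 3561484)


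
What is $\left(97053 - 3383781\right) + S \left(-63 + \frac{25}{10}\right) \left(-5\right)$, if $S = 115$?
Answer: $- \frac{6503881}{2} \approx -3.2519 \cdot 10^{6}$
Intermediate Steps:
$\left(97053 - 3383781\right) + S \left(-63 + \frac{25}{10}\right) \left(-5\right) = \left(97053 - 3383781\right) + 115 \left(-63 + \frac{25}{10}\right) \left(-5\right) = -3286728 + 115 \left(-63 + 25 \cdot \frac{1}{10}\right) \left(-5\right) = -3286728 + 115 \left(-63 + \frac{5}{2}\right) \left(-5\right) = -3286728 + 115 \left(- \frac{121}{2}\right) \left(-5\right) = -3286728 - - \frac{69575}{2} = -3286728 + \frac{69575}{2} = - \frac{6503881}{2}$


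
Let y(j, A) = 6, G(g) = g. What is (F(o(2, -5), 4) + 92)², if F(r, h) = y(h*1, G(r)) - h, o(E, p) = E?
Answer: 8836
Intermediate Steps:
F(r, h) = 6 - h
(F(o(2, -5), 4) + 92)² = ((6 - 1*4) + 92)² = ((6 - 4) + 92)² = (2 + 92)² = 94² = 8836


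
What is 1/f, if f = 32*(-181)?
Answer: -1/5792 ≈ -0.00017265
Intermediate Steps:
f = -5792
1/f = 1/(-5792) = -1/5792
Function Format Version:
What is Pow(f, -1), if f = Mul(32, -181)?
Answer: Rational(-1, 5792) ≈ -0.00017265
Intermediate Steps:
f = -5792
Pow(f, -1) = Pow(-5792, -1) = Rational(-1, 5792)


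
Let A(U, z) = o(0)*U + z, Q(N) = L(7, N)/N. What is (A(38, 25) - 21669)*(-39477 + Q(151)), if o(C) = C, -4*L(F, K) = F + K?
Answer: 129021323326/151 ≈ 8.5445e+8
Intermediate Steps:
L(F, K) = -F/4 - K/4 (L(F, K) = -(F + K)/4 = -F/4 - K/4)
Q(N) = (-7/4 - N/4)/N (Q(N) = (-¼*7 - N/4)/N = (-7/4 - N/4)/N)
A(U, z) = z (A(U, z) = 0*U + z = 0 + z = z)
(A(38, 25) - 21669)*(-39477 + Q(151)) = (25 - 21669)*(-39477 + (¼)*(-7 - 1*151)/151) = -21644*(-39477 + (¼)*(1/151)*(-7 - 151)) = -21644*(-39477 + (¼)*(1/151)*(-158)) = -21644*(-39477 - 79/302) = -21644*(-11922133/302) = 129021323326/151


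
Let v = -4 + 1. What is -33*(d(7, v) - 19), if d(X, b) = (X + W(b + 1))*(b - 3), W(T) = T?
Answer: 1617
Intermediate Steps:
v = -3
d(X, b) = (-3 + b)*(1 + X + b) (d(X, b) = (X + (b + 1))*(b - 3) = (X + (1 + b))*(-3 + b) = (1 + X + b)*(-3 + b) = (-3 + b)*(1 + X + b))
-33*(d(7, v) - 19) = -33*((-3 + (-3)**2 - 3*7 - 2*(-3) + 7*(-3)) - 19) = -33*((-3 + 9 - 21 + 6 - 21) - 19) = -33*(-30 - 19) = -33*(-49) = 1617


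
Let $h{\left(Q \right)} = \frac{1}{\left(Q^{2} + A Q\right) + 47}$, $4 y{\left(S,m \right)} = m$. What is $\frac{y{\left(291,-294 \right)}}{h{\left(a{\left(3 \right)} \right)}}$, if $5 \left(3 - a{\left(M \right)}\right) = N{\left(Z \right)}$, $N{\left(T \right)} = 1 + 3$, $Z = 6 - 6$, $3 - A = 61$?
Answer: $\frac{139209}{25} \approx 5568.4$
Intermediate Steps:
$A = -58$ ($A = 3 - 61 = -58$)
$y{\left(S,m \right)} = \frac{m}{4}$
$Z = 0$ ($Z = 6 - 6 = 0$)
$N{\left(T \right)} = 4$
$a{\left(M \right)} = \frac{11}{5}$ ($a{\left(M \right)} = 3 - \frac{4}{5} = \frac{11}{5}$)
$h{\left(Q \right)} = \frac{1}{47 + Q^{2} - 58 Q}$ ($h{\left(Q \right)} = \frac{1}{\left(Q^{2} - 58 Q\right) + 47} = \frac{1}{47 + Q^{2} - 58 Q}$)
$\frac{y{\left(291,-294 \right)}}{h{\left(a{\left(3 \right)} \right)}} = \frac{\frac{1}{4} \left(-294\right)}{\frac{1}{47 + \left(\frac{11}{5}\right)^{2} - \frac{638}{5}}} = - \frac{147}{2 \frac{1}{47 + \frac{121}{25} - \frac{638}{5}}} = - \frac{147}{2 \frac{1}{- \frac{1894}{25}}} = - \frac{147}{2 \left(- \frac{25}{1894}\right)} = \left(- \frac{147}{2}\right) \left(- \frac{1894}{25}\right) = \frac{139209}{25}$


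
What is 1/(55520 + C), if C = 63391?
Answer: 1/118911 ≈ 8.4097e-6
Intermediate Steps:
1/(55520 + C) = 1/(55520 + 63391) = 1/118911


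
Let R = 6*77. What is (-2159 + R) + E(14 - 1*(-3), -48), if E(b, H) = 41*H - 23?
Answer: -3688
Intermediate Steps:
E(b, H) = -23 + 41*H
R = 462
(-2159 + R) + E(14 - 1*(-3), -48) = (-2159 + 462) + (-23 + 41*(-48)) = -1697 + (-23 - 1968) = -1697 - 1991 = -3688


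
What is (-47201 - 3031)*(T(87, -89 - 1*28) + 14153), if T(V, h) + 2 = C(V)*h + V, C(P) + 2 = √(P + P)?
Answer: -726957504 + 5877144*√174 ≈ -6.4943e+8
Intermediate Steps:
C(P) = -2 + √2*√P (C(P) = -2 + √(P + P) = -2 + √(2*P) = -2 + √2*√P)
T(V, h) = -2 + V + h*(-2 + √2*√V) (T(V, h) = -2 + ((-2 + √2*√V)*h + V) = -2 + (h*(-2 + √2*√V) + V) = -2 + (V + h*(-2 + √2*√V)) = -2 + V + h*(-2 + √2*√V))
(-47201 - 3031)*(T(87, -89 - 1*28) + 14153) = (-47201 - 3031)*((-2 + 87 + (-89 - 1*28)*(-2 + √2*√87)) + 14153) = -50232*((-2 + 87 + (-89 - 28)*(-2 + √174)) + 14153) = -50232*((-2 + 87 - 117*(-2 + √174)) + 14153) = -50232*((-2 + 87 + (234 - 117*√174)) + 14153) = -50232*((319 - 117*√174) + 14153) = -50232*(14472 - 117*√174) = -726957504 + 5877144*√174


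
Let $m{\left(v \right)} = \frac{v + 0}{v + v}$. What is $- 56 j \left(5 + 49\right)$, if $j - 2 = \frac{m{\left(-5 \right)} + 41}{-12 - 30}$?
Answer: $-3060$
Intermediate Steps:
$m{\left(v \right)} = \frac{1}{2}$ ($m{\left(v \right)} = \frac{v}{2 v} = v \frac{1}{2 v} = \frac{1}{2}$)
$j = \frac{85}{84}$ ($j = 2 + \frac{\frac{1}{2} + 41}{-12 - 30} = 2 + \frac{83}{2 \left(-42\right)} = 2 + \frac{83}{2} \left(- \frac{1}{42}\right) = 2 - \frac{83}{84} = \frac{85}{84} \approx 1.0119$)
$- 56 j \left(5 + 49\right) = \left(-56\right) \frac{85}{84} \left(5 + 49\right) = \left(- \frac{170}{3}\right) 54 = -3060$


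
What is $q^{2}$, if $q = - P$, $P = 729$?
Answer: $531441$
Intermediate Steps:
$q = -729$ ($q = \left(-1\right) 729 = -729$)
$q^{2} = \left(-729\right)^{2} = 531441$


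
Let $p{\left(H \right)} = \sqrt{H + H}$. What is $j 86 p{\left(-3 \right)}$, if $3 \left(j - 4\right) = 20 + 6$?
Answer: $\frac{3268 i \sqrt{6}}{3} \approx 2668.3 i$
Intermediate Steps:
$p{\left(H \right)} = \sqrt{2} \sqrt{H}$ ($p{\left(H \right)} = \sqrt{2 H} = \sqrt{2} \sqrt{H}$)
$j = \frac{38}{3}$ ($j = 4 + \frac{20 + 6}{3} = 4 + \frac{1}{3} \cdot 26 = 4 + \frac{26}{3} = \frac{38}{3} \approx 12.667$)
$j 86 p{\left(-3 \right)} = \frac{38}{3} \cdot 86 \sqrt{2} \sqrt{-3} = \frac{3268 \sqrt{2} i \sqrt{3}}{3} = \frac{3268 i \sqrt{6}}{3}$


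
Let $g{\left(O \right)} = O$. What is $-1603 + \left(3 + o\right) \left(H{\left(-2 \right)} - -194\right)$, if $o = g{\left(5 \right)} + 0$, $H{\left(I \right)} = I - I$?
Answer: $-51$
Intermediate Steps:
$H{\left(I \right)} = 0$
$o = 5$ ($o = 5 + 0 = 5$)
$-1603 + \left(3 + o\right) \left(H{\left(-2 \right)} - -194\right) = -1603 + \left(3 + 5\right) \left(0 - -194\right) = -1603 + 8 \left(0 + 194\right) = -1603 + 8 \cdot 194 = -1603 + 1552 = -51$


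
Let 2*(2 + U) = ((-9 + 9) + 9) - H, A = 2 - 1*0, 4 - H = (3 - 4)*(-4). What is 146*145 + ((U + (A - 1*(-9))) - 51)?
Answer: 42265/2 ≈ 21133.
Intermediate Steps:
H = 0 (H = 4 - (3 - 4)*(-4) = 4 - (-1)*(-4) = 4 - 1*4 = 4 - 4 = 0)
A = 2 (A = 2 + 0 = 2)
U = 5/2 (U = -2 + (((-9 + 9) + 9) - 1*0)/2 = -2 + ((0 + 9) + 0)/2 = -2 + (9 + 0)/2 = -2 + (1/2)*9 = -2 + 9/2 = 5/2 ≈ 2.5000)
146*145 + ((U + (A - 1*(-9))) - 51) = 146*145 + ((5/2 + (2 - 1*(-9))) - 51) = 21170 + ((5/2 + (2 + 9)) - 51) = 21170 + ((5/2 + 11) - 51) = 21170 + (27/2 - 51) = 21170 - 75/2 = 42265/2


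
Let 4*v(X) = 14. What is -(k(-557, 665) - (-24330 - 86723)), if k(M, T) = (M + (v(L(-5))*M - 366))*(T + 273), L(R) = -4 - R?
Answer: 2583352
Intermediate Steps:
v(X) = 7/2 (v(X) = (¼)*14 = 7/2)
k(M, T) = (-366 + 9*M/2)*(273 + T) (k(M, T) = (M + (7*M/2 - 366))*(T + 273) = (M + (-366 + 7*M/2))*(273 + T) = (-366 + 9*M/2)*(273 + T))
-(k(-557, 665) - (-24330 - 86723)) = -((-99918 - 366*665 + (2457/2)*(-557) + (9/2)*(-557)*665) - (-24330 - 86723)) = -((-99918 - 243390 - 1368549/2 - 3333645/2) - 1*(-111053)) = -(-2694405 + 111053) = -1*(-2583352) = 2583352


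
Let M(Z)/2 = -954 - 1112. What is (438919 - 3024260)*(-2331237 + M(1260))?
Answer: 6037725225829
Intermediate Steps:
M(Z) = -4132 (M(Z) = 2*(-954 - 1112) = 2*(-2066) = -4132)
(438919 - 3024260)*(-2331237 + M(1260)) = (438919 - 3024260)*(-2331237 - 4132) = -2585341*(-2335369) = 6037725225829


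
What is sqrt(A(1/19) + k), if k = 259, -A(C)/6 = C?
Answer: sqrt(93385)/19 ≈ 16.084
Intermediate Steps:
A(C) = -6*C
sqrt(A(1/19) + k) = sqrt(-6/19 + 259) = sqrt(4915/19) = sqrt(93385)/19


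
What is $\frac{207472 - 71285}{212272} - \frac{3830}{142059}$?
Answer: $\frac{18533587273}{30155148048} \approx 0.61461$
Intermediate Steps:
$\frac{207472 - 71285}{212272} - \frac{3830}{142059} = 136187 \cdot \frac{1}{212272} - \frac{3830}{142059} = \frac{136187}{212272} - \frac{3830}{142059} = \frac{18533587273}{30155148048}$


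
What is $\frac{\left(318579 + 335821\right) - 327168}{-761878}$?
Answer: $- \frac{163616}{380939} \approx -0.42951$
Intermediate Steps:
$\frac{\left(318579 + 335821\right) - 327168}{-761878} = \left(654400 - 327168\right) \left(- \frac{1}{761878}\right) = 327232 \left(- \frac{1}{761878}\right) = - \frac{163616}{380939}$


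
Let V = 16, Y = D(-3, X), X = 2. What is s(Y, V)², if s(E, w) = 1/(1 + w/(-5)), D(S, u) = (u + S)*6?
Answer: 25/121 ≈ 0.20661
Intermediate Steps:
D(S, u) = 6*S + 6*u (D(S, u) = (S + u)*6 = 6*S + 6*u)
Y = -6 (Y = 6*(-3) + 6*2 = -18 + 12 = -6)
s(E, w) = 1/(1 - w/5) (s(E, w) = 1/(1 + w*(-⅕)) = 1/(1 - w/5))
s(Y, V)² = (-5/(-5 + 16))² = (-5/11)² = 25/121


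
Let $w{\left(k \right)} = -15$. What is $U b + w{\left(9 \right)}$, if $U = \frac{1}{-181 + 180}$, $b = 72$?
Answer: $-87$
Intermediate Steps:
$U = -1$ ($U = \frac{1}{-1} = -1$)
$U b + w{\left(9 \right)} = \left(-1\right) 72 - 15 = -72 - 15 = -87$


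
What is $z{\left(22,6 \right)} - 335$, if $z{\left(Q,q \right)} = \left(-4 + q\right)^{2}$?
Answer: $-331$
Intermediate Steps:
$z{\left(22,6 \right)} - 335 = \left(-4 + 6\right)^{2} - 335 = 2^{2} - 335 = 4 - 335 = -331$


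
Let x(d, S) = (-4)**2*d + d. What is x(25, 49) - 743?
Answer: -318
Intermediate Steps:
x(d, S) = 17*d (x(d, S) = 16*d + d = 17*d)
x(25, 49) - 743 = 17*25 - 743 = 425 - 743 = -318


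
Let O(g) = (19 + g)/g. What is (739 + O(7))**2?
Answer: 27029601/49 ≈ 5.5162e+5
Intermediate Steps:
O(g) = (19 + g)/g
(739 + O(7))**2 = (739 + (19 + 7)/7)**2 = (739 + (1/7)*26)**2 = (739 + 26/7)**2 = (5199/7)**2 = 27029601/49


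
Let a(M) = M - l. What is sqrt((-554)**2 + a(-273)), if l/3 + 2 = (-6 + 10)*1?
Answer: sqrt(306637) ≈ 553.75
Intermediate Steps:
l = 6 (l = -6 + 3*((-6 + 10)*1) = -6 + 3*(4*1) = -6 + 3*4 = -6 + 12 = 6)
a(M) = -6 + M (a(M) = M - 1*6 = M - 6 = -6 + M)
sqrt((-554)**2 + a(-273)) = sqrt((-554)**2 + (-6 - 273)) = sqrt(306916 - 279) = sqrt(306637)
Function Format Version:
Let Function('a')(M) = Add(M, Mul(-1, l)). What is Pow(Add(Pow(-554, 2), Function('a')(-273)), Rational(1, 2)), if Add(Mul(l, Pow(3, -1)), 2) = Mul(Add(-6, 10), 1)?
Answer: Pow(306637, Rational(1, 2)) ≈ 553.75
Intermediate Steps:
l = 6 (l = Add(-6, Mul(3, Mul(Add(-6, 10), 1))) = Add(-6, Mul(3, Mul(4, 1))) = Add(-6, Mul(3, 4)) = Add(-6, 12) = 6)
Function('a')(M) = Add(-6, M) (Function('a')(M) = Add(M, Mul(-1, 6)) = Add(M, -6) = Add(-6, M))
Pow(Add(Pow(-554, 2), Function('a')(-273)), Rational(1, 2)) = Pow(Add(Pow(-554, 2), Add(-6, -273)), Rational(1, 2)) = Pow(Add(306916, -279), Rational(1, 2)) = Pow(306637, Rational(1, 2))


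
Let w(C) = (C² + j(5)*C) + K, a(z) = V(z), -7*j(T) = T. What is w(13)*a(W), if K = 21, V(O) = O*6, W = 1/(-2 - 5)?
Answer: -7590/49 ≈ -154.90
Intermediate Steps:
j(T) = -T/7
W = -⅐ (W = 1/(-7) = -⅐ ≈ -0.14286)
V(O) = 6*O
a(z) = 6*z
w(C) = 21 + C² - 5*C/7 (w(C) = (C² + (-⅐*5)*C) + 21 = (C² - 5*C/7) + 21 = 21 + C² - 5*C/7)
w(13)*a(W) = (21 + 13² - 5/7*13)*(6*(-⅐)) = (21 + 169 - 65/7)*(-6/7) = (1265/7)*(-6/7) = -7590/49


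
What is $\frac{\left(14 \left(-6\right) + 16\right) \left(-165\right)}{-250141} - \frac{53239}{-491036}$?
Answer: $\frac{7807832779}{122828236076} \approx 0.063567$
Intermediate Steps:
$\frac{\left(14 \left(-6\right) + 16\right) \left(-165\right)}{-250141} - \frac{53239}{-491036} = \left(-84 + 16\right) \left(-165\right) \left(- \frac{1}{250141}\right) - - \frac{53239}{491036} = \left(-68\right) \left(-165\right) \left(- \frac{1}{250141}\right) + \frac{53239}{491036} = 11220 \left(- \frac{1}{250141}\right) + \frac{53239}{491036} = - \frac{11220}{250141} + \frac{53239}{491036} = \frac{7807832779}{122828236076}$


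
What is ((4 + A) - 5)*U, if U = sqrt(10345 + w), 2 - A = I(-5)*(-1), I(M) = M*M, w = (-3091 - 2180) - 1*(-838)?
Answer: 52*sqrt(1478) ≈ 1999.1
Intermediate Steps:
w = -4433 (w = -5271 + 838 = -4433)
I(M) = M**2
A = 27 (A = 2 - (-5)**2*(-1) = 2 - 25*(-1) = 2 - 1*(-25) = 2 + 25 = 27)
U = 2*sqrt(1478) (U = sqrt(10345 - 4433) = sqrt(5912) = 2*sqrt(1478) ≈ 76.890)
((4 + A) - 5)*U = ((4 + 27) - 5)*(2*sqrt(1478)) = (31 - 5)*(2*sqrt(1478)) = 26*(2*sqrt(1478)) = 52*sqrt(1478)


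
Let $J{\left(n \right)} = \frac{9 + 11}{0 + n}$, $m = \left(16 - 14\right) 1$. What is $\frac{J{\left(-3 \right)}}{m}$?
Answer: $- \frac{10}{3} \approx -3.3333$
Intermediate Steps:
$m = 2$ ($m = 2 \cdot 1 = 2$)
$J{\left(n \right)} = \frac{20}{n}$
$\frac{J{\left(-3 \right)}}{m} = \frac{20 \frac{1}{-3}}{2} = 20 \left(- \frac{1}{3}\right) \frac{1}{2} = \left(- \frac{20}{3}\right) \frac{1}{2} = - \frac{10}{3}$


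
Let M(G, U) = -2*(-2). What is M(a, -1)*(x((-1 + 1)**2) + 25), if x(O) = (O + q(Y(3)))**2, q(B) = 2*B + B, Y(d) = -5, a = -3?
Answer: 1000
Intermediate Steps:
q(B) = 3*B
M(G, U) = 4
x(O) = (-15 + O)**2 (x(O) = (O + 3*(-5))**2 = (O - 15)**2 = (-15 + O)**2)
M(a, -1)*(x((-1 + 1)**2) + 25) = 4*((-15 + (-1 + 1)**2)**2 + 25) = 4*((-15 + 0**2)**2 + 25) = 4*((-15 + 0)**2 + 25) = 4*((-15)**2 + 25) = 4*(225 + 25) = 4*250 = 1000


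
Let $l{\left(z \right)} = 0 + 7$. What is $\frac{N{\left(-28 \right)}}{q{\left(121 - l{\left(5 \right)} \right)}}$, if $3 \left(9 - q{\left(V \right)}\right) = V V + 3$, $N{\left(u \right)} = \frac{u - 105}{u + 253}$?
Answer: $\frac{133}{972900} \approx 0.0001367$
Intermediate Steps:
$l{\left(z \right)} = 7$
$N{\left(u \right)} = \frac{-105 + u}{253 + u}$
$q{\left(V \right)} = 8 - \frac{V^{2}}{3}$ ($q{\left(V \right)} = 9 - \frac{V V + 3}{3} = 9 - \frac{V^{2} + 3}{3} = 9 - \frac{3 + V^{2}}{3} = 9 - \left(1 + \frac{V^{2}}{3}\right) = 8 - \frac{V^{2}}{3}$)
$\frac{N{\left(-28 \right)}}{q{\left(121 - l{\left(5 \right)} \right)}} = \frac{\frac{1}{253 - 28} \left(-105 - 28\right)}{8 - \frac{\left(121 - 7\right)^{2}}{3}} = \frac{\frac{1}{225} \left(-133\right)}{8 - \frac{\left(121 - 7\right)^{2}}{3}} = \frac{\frac{1}{225} \left(-133\right)}{8 - \frac{114^{2}}{3}} = - \frac{133}{225 \left(8 - 4332\right)} = - \frac{133}{225 \left(-4324\right)} = \left(- \frac{133}{225}\right) \left(- \frac{1}{4324}\right) = \frac{133}{972900}$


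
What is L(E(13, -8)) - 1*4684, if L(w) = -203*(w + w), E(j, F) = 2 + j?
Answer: -10774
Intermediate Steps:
L(w) = -406*w
L(E(13, -8)) - 1*4684 = -406*(2 + 13) - 1*4684 = -406*15 - 4684 = -6090 - 4684 = -10774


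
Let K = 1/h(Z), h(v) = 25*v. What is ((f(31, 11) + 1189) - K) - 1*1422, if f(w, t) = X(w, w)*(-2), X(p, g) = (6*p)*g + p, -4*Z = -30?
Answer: -4435127/375 ≈ -11827.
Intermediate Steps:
Z = 15/2 (Z = -1/4*(-30) = 15/2 ≈ 7.5000)
X(p, g) = p + 6*g*p (X(p, g) = 6*g*p + p = p + 6*g*p)
f(w, t) = -2*w*(1 + 6*w) (f(w, t) = (w*(1 + 6*w))*(-2) = -2*w*(1 + 6*w))
K = 2/375 (K = 1/(25*(15/2)) = 1/(375/2) = 2/375 ≈ 0.0053333)
((f(31, 11) + 1189) - K) - 1*1422 = ((-2*31*(1 + 6*31) + 1189) - 1*2/375) - 1*1422 = ((-2*31*(1 + 186) + 1189) - 2/375) - 1422 = ((-2*31*187 + 1189) - 2/375) - 1422 = ((-11594 + 1189) - 2/375) - 1422 = (-10405 - 2/375) - 1422 = -3901877/375 - 1422 = -4435127/375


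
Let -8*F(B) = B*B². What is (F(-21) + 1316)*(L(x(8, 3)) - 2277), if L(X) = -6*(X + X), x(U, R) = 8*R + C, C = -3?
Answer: -50046381/8 ≈ -6.2558e+6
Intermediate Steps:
x(U, R) = -3 + 8*R (x(U, R) = 8*R - 3 = -3 + 8*R)
L(X) = -12*X
F(B) = -B³/8 (F(B) = -B*B²/8 = -B³/8)
(F(-21) + 1316)*(L(x(8, 3)) - 2277) = (-⅛*(-21)³ + 1316)*(-12*(-3 + 8*3) - 2277) = (-⅛*(-9261) + 1316)*(-12*(-3 + 24) - 2277) = (9261/8 + 1316)*(-12*21 - 2277) = 19789*(-252 - 2277)/8 = (19789/8)*(-2529) = -50046381/8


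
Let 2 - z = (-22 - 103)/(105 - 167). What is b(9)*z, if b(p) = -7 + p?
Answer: -1/31 ≈ -0.032258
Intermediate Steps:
z = -1/62 (z = 2 - (-22 - 103)/(105 - 167) = 2 - (-125)/(-62) = 2 - (-125)*(-1)/62 = 2 - 1*125/62 = 2 - 125/62 = -1/62 ≈ -0.016129)
b(9)*z = (-7 + 9)*(-1/62) = 2*(-1/62) = -1/31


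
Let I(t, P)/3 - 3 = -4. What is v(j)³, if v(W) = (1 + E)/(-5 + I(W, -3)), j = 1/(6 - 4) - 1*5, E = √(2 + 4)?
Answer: -(1 + √6)³/512 ≈ -0.080167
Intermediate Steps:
I(t, P) = -3 (I(t, P) = 9 + 3*(-4) = 9 - 12 = -3)
E = √6 ≈ 2.4495
j = -9/2 (j = 1/2 - 5 = ½ - 5 = -9/2 ≈ -4.5000)
v(W) = -⅛ - √6/8 (v(W) = (1 + √6)/(-5 - 3) = (1 + √6)/(-8) = (1 + √6)*(-⅛) = -⅛ - √6/8)
v(j)³ = (-⅛ - √6/8)³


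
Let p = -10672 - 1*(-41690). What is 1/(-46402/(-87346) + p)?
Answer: 43673/1354672315 ≈ 3.2239e-5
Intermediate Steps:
p = 31018 (p = -10672 + 41690 = 31018)
1/(-46402/(-87346) + p) = 1/(-46402/(-87346) + 31018) = 1/(-46402*(-1/87346) + 31018) = 1/(23201/43673 + 31018) = 1/(1354672315/43673) = 43673/1354672315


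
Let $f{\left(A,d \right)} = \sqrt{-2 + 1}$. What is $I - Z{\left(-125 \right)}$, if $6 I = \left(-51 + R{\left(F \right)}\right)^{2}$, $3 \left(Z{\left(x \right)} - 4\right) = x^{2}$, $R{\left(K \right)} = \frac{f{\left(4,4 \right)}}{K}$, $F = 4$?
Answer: $- \frac{15637}{3} + \frac{\left(204 - i\right)^{2}}{96} \approx -4778.8 - 4.25 i$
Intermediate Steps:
$f{\left(A,d \right)} = i$ ($f{\left(A,d \right)} = \sqrt{-1} = i$)
$R{\left(K \right)} = \frac{i}{K}$
$Z{\left(x \right)} = 4 + \frac{x^{2}}{3}$
$I = \frac{\left(-51 + \frac{i}{4}\right)^{2}}{6} \approx 433.49 - 4.25 i$
$I - Z{\left(-125 \right)} = \frac{\left(204 - i\right)^{2}}{96} - \left(4 + \frac{\left(-125\right)^{2}}{3}\right) = \frac{\left(204 - i\right)^{2}}{96} - \left(4 + \frac{1}{3} \cdot 15625\right) = \frac{\left(204 - i\right)^{2}}{96} - \left(4 + \frac{15625}{3}\right) = \frac{\left(204 - i\right)^{2}}{96} - \frac{15637}{3} = - \frac{15637}{3} + \frac{\left(204 - i\right)^{2}}{96}$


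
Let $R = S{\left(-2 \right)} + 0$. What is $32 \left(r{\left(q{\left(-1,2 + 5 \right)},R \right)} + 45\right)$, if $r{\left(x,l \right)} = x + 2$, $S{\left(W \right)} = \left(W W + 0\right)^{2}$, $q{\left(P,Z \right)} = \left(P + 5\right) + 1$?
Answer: $1664$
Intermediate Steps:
$q{\left(P,Z \right)} = 6 + P$ ($q{\left(P,Z \right)} = \left(5 + P\right) + 1 = 6 + P$)
$S{\left(W \right)} = W^{4}$ ($S{\left(W \right)} = \left(W^{2} + 0\right)^{2} = \left(W^{2}\right)^{2} = W^{4}$)
$R = 16$ ($R = \left(-2\right)^{4} + 0 = 16 + 0 = 16$)
$r{\left(x,l \right)} = 2 + x$
$32 \left(r{\left(q{\left(-1,2 + 5 \right)},R \right)} + 45\right) = 32 \left(\left(2 + \left(6 - 1\right)\right) + 45\right) = 32 \left(\left(2 + 5\right) + 45\right) = 32 \left(7 + 45\right) = 32 \cdot 52 = 1664$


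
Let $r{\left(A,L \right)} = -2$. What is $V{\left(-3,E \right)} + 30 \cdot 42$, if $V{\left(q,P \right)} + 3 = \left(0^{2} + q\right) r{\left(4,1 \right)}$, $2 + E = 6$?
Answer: $1263$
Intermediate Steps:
$E = 4$ ($E = -2 + 6 = 4$)
$V{\left(q,P \right)} = -3 - 2 q$ ($V{\left(q,P \right)} = -3 + \left(0^{2} + q\right) \left(-2\right) = -3 + \left(0 + q\right) \left(-2\right) = -3 + q \left(-2\right) = -3 - 2 q$)
$V{\left(-3,E \right)} + 30 \cdot 42 = \left(-3 - -6\right) + 30 \cdot 42 = \left(-3 + 6\right) + 1260 = 3 + 1260 = 1263$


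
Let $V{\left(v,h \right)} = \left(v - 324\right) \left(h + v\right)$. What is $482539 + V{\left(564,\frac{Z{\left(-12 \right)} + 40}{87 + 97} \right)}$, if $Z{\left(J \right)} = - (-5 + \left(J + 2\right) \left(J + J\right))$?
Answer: $\frac{14205827}{23} \approx 6.1765 \cdot 10^{5}$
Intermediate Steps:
$Z{\left(J \right)} = 5 - 2 J \left(2 + J\right)$ ($Z{\left(J \right)} = - (-5 + \left(2 + J\right) 2 J) = - (-5 + 2 J \left(2 + J\right)) = 5 - 2 J \left(2 + J\right)$)
$V{\left(v,h \right)} = \left(-324 + v\right) \left(h + v\right)$
$482539 + V{\left(564,\frac{Z{\left(-12 \right)} + 40}{87 + 97} \right)} = 482539 + \left(564^{2} - 324 \frac{\left(5 - -48 - 2 \left(-12\right)^{2}\right) + 40}{87 + 97} - 182736 + \frac{\left(5 - -48 - 2 \left(-12\right)^{2}\right) + 40}{87 + 97} \cdot 564\right) = 482539 + \left(318096 - 324 \frac{\left(5 + 48 - 288\right) + 40}{184} - 182736 + \frac{\left(5 + 48 - 288\right) + 40}{184} \cdot 564\right) = 482539 + \left(318096 - 324 \left(\left(5 + 48 - 288\right) + 40\right) \frac{1}{184} - 182736 + \left(\left(5 + 48 - 288\right) + 40\right) \frac{1}{184} \cdot 564\right) = 482539 + \left(318096 - 324 \left(-235 + 40\right) \frac{1}{184} - 182736 + \left(-235 + 40\right) \frac{1}{184} \cdot 564\right) = 482539 + \left(318096 - 324 \left(\left(-195\right) \frac{1}{184}\right) - 182736 + \left(-195\right) \frac{1}{184} \cdot 564\right) = 482539 - - \frac{3107430}{23} = 482539 + \left(318096 + \frac{15795}{46} - 182736 - \frac{27495}{46}\right) = 482539 + \frac{3107430}{23} = \frac{14205827}{23}$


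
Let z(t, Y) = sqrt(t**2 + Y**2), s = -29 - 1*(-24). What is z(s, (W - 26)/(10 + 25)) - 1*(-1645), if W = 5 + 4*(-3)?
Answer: 1645 + sqrt(31714)/35 ≈ 1650.1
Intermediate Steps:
W = -7 (W = 5 - 12 = -7)
s = -5 (s = -29 + 24 = -5)
z(t, Y) = sqrt(Y**2 + t**2)
z(s, (W - 26)/(10 + 25)) - 1*(-1645) = sqrt(((-7 - 26)/(10 + 25))**2 + (-5)**2) - 1*(-1645) = sqrt((-33/35)**2 + 25) + 1645 = sqrt(1089/1225 + 25) + 1645 = sqrt(31714/1225) + 1645 = sqrt(31714)/35 + 1645 = 1645 + sqrt(31714)/35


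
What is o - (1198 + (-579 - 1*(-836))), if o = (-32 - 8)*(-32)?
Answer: -175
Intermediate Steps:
o = 1280 (o = -40*(-32) = 1280)
o - (1198 + (-579 - 1*(-836))) = 1280 - (1198 + (-579 - 1*(-836))) = 1280 - (1198 + (-579 + 836)) = 1280 - (1198 + 257) = 1280 - 1*1455 = 1280 - 1455 = -175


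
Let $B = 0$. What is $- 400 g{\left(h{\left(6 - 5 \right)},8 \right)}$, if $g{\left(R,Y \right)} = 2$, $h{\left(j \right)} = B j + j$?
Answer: $-800$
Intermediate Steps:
$h{\left(j \right)} = j$ ($h{\left(j \right)} = 0 j + j = 0 + j = j$)
$- 400 g{\left(h{\left(6 - 5 \right)},8 \right)} = \left(-400\right) 2 = -800$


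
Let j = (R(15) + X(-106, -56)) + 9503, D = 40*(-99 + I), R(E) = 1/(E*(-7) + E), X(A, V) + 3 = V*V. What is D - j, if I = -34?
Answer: -1616039/90 ≈ -17956.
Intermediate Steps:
X(A, V) = -3 + V² (X(A, V) = -3 + V*V = -3 + V²)
R(E) = -1/(6*E) (R(E) = 1/(-7*E + E) = 1/(-6*E) = -1/(6*E))
D = -5320 (D = 40*(-99 - 34) = 40*(-133) = -5320)
j = 1137239/90 (j = (-⅙/15 + (-3 + (-56)²)) + 9503 = (-⅙*1/15 + (-3 + 3136)) + 9503 = (-1/90 + 3133) + 9503 = 281969/90 + 9503 = 1137239/90 ≈ 12636.)
D - j = -5320 - 1*1137239/90 = -5320 - 1137239/90 = -1616039/90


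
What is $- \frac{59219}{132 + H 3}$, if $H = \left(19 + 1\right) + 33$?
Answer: $- \frac{59219}{291} \approx -203.5$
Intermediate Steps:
$H = 53$ ($H = 20 + 33 = 53$)
$- \frac{59219}{132 + H 3} = - \frac{59219}{132 + 53 \cdot 3} = - \frac{59219}{132 + 159} = - \frac{59219}{291}$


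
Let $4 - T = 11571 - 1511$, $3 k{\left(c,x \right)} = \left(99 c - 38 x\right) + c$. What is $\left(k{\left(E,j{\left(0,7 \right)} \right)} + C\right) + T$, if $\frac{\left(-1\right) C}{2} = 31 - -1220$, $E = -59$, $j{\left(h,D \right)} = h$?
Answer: $- \frac{43574}{3} \approx -14525.0$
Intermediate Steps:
$k{\left(c,x \right)} = - \frac{38 x}{3} + \frac{100 c}{3}$ ($k{\left(c,x \right)} = \frac{\left(99 c - 38 x\right) + c}{3} = \frac{\left(- 38 x + 99 c\right) + c}{3} = \frac{- 38 x + 100 c}{3} = - \frac{38 x}{3} + \frac{100 c}{3}$)
$T = -10056$ ($T = 4 - \left(11571 - 1511\right) = 4 - 10060 = -10056$)
$C = -2502$ ($C = - 2 \left(31 - -1220\right) = - 2 \left(31 + 1220\right) = \left(-2\right) 1251 = -2502$)
$\left(k{\left(E,j{\left(0,7 \right)} \right)} + C\right) + T = \left(\left(\left(- \frac{38}{3}\right) 0 + \frac{100}{3} \left(-59\right)\right) - 2502\right) - 10056 = \left(\left(0 - \frac{5900}{3}\right) - 2502\right) - 10056 = \left(- \frac{5900}{3} - 2502\right) - 10056 = - \frac{13406}{3} - 10056 = - \frac{43574}{3}$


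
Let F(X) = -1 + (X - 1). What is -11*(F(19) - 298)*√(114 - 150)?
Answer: 18546*I ≈ 18546.0*I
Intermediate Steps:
F(X) = -2 + X (F(X) = -1 + (-1 + X) = -2 + X)
-11*(F(19) - 298)*√(114 - 150) = -11*((-2 + 19) - 298)*√(114 - 150) = -11*(17 - 298)*√(-36) = -(-3091)*6*I = -(-18546)*I = 18546*I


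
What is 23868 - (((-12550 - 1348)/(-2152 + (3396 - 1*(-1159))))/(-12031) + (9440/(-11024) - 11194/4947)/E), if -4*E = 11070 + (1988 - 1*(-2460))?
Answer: 114773404233769229774/4808673136063719 ≈ 23868.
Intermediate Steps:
E = -7759/2 (E = -(11070 + (1988 - 1*(-2460)))/4 = -(11070 + (1988 + 2460))/4 = -(11070 + 4448)/4 = -¼*15518 = -7759/2 ≈ -3879.5)
23868 - (((-12550 - 1348)/(-2152 + (3396 - 1*(-1159))))/(-12031) + (9440/(-11024) - 11194/4947)/E) = 23868 - (((-12550 - 1348)/(-2152 + (3396 - 1*(-1159))))/(-12031) + (9440/(-11024) - 11194/4947)/(-7759/2)) = 23868 - (-13898/(-2152 + (3396 + 1159))*(-1/12031) + (9440*(-1/11024) - 11194*1/4947)*(-2/7759)) = 23868 - (-13898/(-2152 + 4555)*(-1/12031) + (-590/689 - 11194/4947)*(-2/7759)) = 23868 - (-13898/2403*(-1/12031) - 10631396/3408483*(-2/7759)) = 23868 - (-13898*1/2403*(-1/12031) + 21262792/26446419597) = 23868 - (-13898/2403*(-1/12031) + 21262792/26446419597) = 23868 - (13898/28910493 + 21262792/26446419597) = 23868 - 1*6177799615318/4808673136063719 = 23868 - 6177799615318/4808673136063719 = 114773404233769229774/4808673136063719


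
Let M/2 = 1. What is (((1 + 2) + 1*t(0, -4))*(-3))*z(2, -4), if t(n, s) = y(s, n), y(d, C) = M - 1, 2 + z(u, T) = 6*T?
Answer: 312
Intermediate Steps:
M = 2 (M = 2*1 = 2)
z(u, T) = -2 + 6*T
y(d, C) = 1 (y(d, C) = 2 - 1 = 1)
t(n, s) = 1
(((1 + 2) + 1*t(0, -4))*(-3))*z(2, -4) = (((1 + 2) + 1*1)*(-3))*(-2 + 6*(-4)) = ((3 + 1)*(-3))*(-2 - 24) = (4*(-3))*(-26) = -12*(-26) = 312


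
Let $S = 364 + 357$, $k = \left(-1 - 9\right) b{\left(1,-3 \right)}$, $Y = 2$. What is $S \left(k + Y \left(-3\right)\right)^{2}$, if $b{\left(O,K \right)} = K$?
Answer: $415296$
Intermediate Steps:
$k = 30$ ($k = \left(-1 - 9\right) \left(-3\right) = \left(-10\right) \left(-3\right) = 30$)
$S = 721$
$S \left(k + Y \left(-3\right)\right)^{2} = 721 \left(30 + 2 \left(-3\right)\right)^{2} = 721 \left(30 - 6\right)^{2} = 721 \cdot 24^{2} = 721 \cdot 576 = 415296$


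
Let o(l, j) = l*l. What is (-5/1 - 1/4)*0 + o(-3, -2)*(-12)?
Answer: -108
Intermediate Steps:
o(l, j) = l²
(-5/1 - 1/4)*0 + o(-3, -2)*(-12) = (-5/1 - 1/4)*0 + (-3)²*(-12) = (-5*1 - 1*¼)*0 + 9*(-12) = (-5 - ¼)*0 - 108 = -21/4*0 - 108 = 0 - 108 = -108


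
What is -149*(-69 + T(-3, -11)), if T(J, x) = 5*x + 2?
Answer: 18178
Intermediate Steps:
T(J, x) = 2 + 5*x
-149*(-69 + T(-3, -11)) = -149*(-69 + (2 + 5*(-11))) = -149*(-69 + (2 - 55)) = -149*(-69 - 53) = -149*(-122) = 18178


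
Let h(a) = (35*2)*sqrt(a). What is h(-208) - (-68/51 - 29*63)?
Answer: 5485/3 + 280*I*sqrt(13) ≈ 1828.3 + 1009.6*I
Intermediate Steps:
h(a) = 70*sqrt(a)
h(-208) - (-68/51 - 29*63) = 70*sqrt(-208) - (-68/51 - 29*63) = 70*(4*I*sqrt(13)) - (-68*1/51 - 1827) = 280*I*sqrt(13) - (-4/3 - 1827) = 280*I*sqrt(13) - 1*(-5485/3) = 280*I*sqrt(13) + 5485/3 = 5485/3 + 280*I*sqrt(13)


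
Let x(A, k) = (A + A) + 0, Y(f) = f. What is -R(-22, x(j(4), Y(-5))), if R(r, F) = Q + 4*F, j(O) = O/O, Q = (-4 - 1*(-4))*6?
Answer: -8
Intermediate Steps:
Q = 0 (Q = (-4 + 4)*6 = 0*6 = 0)
j(O) = 1
x(A, k) = 2*A (x(A, k) = 2*A + 0 = 2*A)
R(r, F) = 4*F (R(r, F) = 0 + 4*F = 4*F)
-R(-22, x(j(4), Y(-5))) = -4*2*1 = -4*2 = -1*8 = -8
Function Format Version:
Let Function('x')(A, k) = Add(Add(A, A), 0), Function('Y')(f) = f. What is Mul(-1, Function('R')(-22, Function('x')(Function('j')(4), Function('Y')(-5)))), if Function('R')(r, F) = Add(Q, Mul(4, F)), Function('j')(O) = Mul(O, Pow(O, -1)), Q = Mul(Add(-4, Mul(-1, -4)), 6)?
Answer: -8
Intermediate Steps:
Q = 0 (Q = Mul(Add(-4, 4), 6) = Mul(0, 6) = 0)
Function('j')(O) = 1
Function('x')(A, k) = Mul(2, A) (Function('x')(A, k) = Add(Mul(2, A), 0) = Mul(2, A))
Function('R')(r, F) = Mul(4, F) (Function('R')(r, F) = Add(0, Mul(4, F)) = Mul(4, F))
Mul(-1, Function('R')(-22, Function('x')(Function('j')(4), Function('Y')(-5)))) = Mul(-1, Mul(4, Mul(2, 1))) = Mul(-1, Mul(4, 2)) = Mul(-1, 8) = -8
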